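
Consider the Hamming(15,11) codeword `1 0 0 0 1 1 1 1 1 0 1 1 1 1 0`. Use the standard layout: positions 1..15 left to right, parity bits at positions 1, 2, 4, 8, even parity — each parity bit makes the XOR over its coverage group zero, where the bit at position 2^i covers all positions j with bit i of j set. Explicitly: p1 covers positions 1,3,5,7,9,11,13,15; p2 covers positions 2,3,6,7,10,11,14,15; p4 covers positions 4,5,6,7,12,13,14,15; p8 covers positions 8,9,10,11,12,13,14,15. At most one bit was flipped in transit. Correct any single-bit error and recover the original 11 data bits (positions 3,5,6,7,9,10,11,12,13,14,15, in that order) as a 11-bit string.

01111011110

s1: b1⊕b3⊕b5⊕b7⊕b9⊕b11⊕b13⊕b15 = 1⊕0⊕1⊕1⊕1⊕1⊕1⊕0 = 0
s2: b2⊕b3⊕b6⊕b7⊕b10⊕b11⊕b14⊕b15 = 0⊕0⊕1⊕1⊕0⊕1⊕1⊕0 = 0
s4: b4⊕b5⊕b6⊕b7⊕b12⊕b13⊕b14⊕b15 = 0⊕1⊕1⊕1⊕1⊕1⊕1⊕0 = 0
s8: b8⊕b9⊕b10⊕b11⊕b12⊕b13⊕b14⊕b15 = 1⊕1⊕0⊕1⊕1⊕1⊕1⊕0 = 0
Syndrome (s8...s1) = 0000 → position 0 (no error).
No correction needed.
Data bits at positions 3,5,6,7,9,10,11,12,13,14,15: 01111011110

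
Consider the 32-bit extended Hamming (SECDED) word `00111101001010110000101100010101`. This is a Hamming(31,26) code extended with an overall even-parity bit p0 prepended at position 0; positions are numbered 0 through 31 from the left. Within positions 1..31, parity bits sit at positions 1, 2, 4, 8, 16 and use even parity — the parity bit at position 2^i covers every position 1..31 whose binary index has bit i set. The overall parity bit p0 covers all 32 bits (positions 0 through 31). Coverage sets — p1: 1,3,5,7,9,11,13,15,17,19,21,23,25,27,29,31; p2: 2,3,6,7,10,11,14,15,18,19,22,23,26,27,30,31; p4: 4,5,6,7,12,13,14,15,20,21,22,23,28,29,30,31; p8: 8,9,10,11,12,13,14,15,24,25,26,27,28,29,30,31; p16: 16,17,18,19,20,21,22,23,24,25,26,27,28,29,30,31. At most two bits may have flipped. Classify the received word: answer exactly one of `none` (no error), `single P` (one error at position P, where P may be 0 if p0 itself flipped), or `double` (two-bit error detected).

single 12

s1: b1⊕b3⊕b5⊕b7⊕b9⊕b11⊕b13⊕b15⊕b17⊕b19⊕b21⊕b23⊕b25⊕b27⊕b29⊕b31 = 0⊕1⊕1⊕1⊕0⊕0⊕0⊕1⊕0⊕0⊕0⊕1⊕0⊕1⊕1⊕1 = 0
s2: b2⊕b3⊕b6⊕b7⊕b10⊕b11⊕b14⊕b15⊕b18⊕b19⊕b22⊕b23⊕b26⊕b27⊕b30⊕b31 = 1⊕1⊕0⊕1⊕1⊕0⊕1⊕1⊕0⊕0⊕1⊕1⊕0⊕1⊕0⊕1 = 0
s4: b4⊕b5⊕b6⊕b7⊕b12⊕b13⊕b14⊕b15⊕b20⊕b21⊕b22⊕b23⊕b28⊕b29⊕b30⊕b31 = 1⊕1⊕0⊕1⊕1⊕0⊕1⊕1⊕1⊕0⊕1⊕1⊕0⊕1⊕0⊕1 = 1
s8: b8⊕b9⊕b10⊕b11⊕b12⊕b13⊕b14⊕b15⊕b24⊕b25⊕b26⊕b27⊕b28⊕b29⊕b30⊕b31 = 0⊕0⊕1⊕0⊕1⊕0⊕1⊕1⊕0⊕0⊕0⊕1⊕0⊕1⊕0⊕1 = 1
s16: b16⊕b17⊕b18⊕b19⊕b20⊕b21⊕b22⊕b23⊕b24⊕b25⊕b26⊕b27⊕b28⊕b29⊕b30⊕b31 = 0⊕0⊕0⊕0⊕1⊕0⊕1⊕1⊕0⊕0⊕0⊕1⊕0⊕1⊕0⊕1 = 0
Syndrome (s16...s1) = 01100 → position 12.
Overall parity (XOR of all 32 bits, including p0): 0⊕0⊕1⊕1⊕1⊕1⊕0⊕1⊕0⊕0⊕1⊕0⊕1⊕0⊕1⊕1⊕0⊕0⊕0⊕0⊕1⊕0⊕1⊕1⊕0⊕0⊕0⊕1⊕0⊕1⊕0⊕1 = 1
Overall=1, syndrome position=12 → single-bit error at position 12.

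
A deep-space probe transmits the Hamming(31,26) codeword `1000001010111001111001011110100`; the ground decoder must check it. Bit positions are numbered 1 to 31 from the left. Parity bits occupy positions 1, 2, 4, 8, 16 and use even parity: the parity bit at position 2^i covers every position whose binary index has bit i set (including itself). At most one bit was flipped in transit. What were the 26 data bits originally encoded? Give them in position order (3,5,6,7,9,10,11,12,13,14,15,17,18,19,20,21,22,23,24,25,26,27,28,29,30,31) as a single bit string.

00011011110111001011110100

s1: b1⊕b3⊕b5⊕b7⊕b9⊕b11⊕b13⊕b15⊕b17⊕b19⊕b21⊕b23⊕b25⊕b27⊕b29⊕b31 = 1⊕0⊕0⊕1⊕1⊕1⊕1⊕0⊕1⊕1⊕0⊕0⊕1⊕1⊕1⊕0 = 0
s2: b2⊕b3⊕b6⊕b7⊕b10⊕b11⊕b14⊕b15⊕b18⊕b19⊕b22⊕b23⊕b26⊕b27⊕b30⊕b31 = 0⊕0⊕0⊕1⊕0⊕1⊕0⊕0⊕1⊕1⊕1⊕0⊕1⊕1⊕0⊕0 = 1
s4: b4⊕b5⊕b6⊕b7⊕b12⊕b13⊕b14⊕b15⊕b20⊕b21⊕b22⊕b23⊕b28⊕b29⊕b30⊕b31 = 0⊕0⊕0⊕1⊕1⊕1⊕0⊕0⊕0⊕0⊕1⊕0⊕0⊕1⊕0⊕0 = 1
s8: b8⊕b9⊕b10⊕b11⊕b12⊕b13⊕b14⊕b15⊕b24⊕b25⊕b26⊕b27⊕b28⊕b29⊕b30⊕b31 = 0⊕1⊕0⊕1⊕1⊕1⊕0⊕0⊕1⊕1⊕1⊕1⊕0⊕1⊕0⊕0 = 1
s16: b16⊕b17⊕b18⊕b19⊕b20⊕b21⊕b22⊕b23⊕b24⊕b25⊕b26⊕b27⊕b28⊕b29⊕b30⊕b31 = 1⊕1⊕1⊕1⊕0⊕0⊕1⊕0⊕1⊕1⊕1⊕1⊕0⊕1⊕0⊕0 = 0
Syndrome (s16...s1) = 01110 → position 14.
Flip bit 14: corrected codeword = 1000001010111101111001011110100
Data bits at positions 3,5,6,7,9,10,11,12,13,14,15,17,18,19,20,21,22,23,24,25,26,27,28,29,30,31: 00011011110111001011110100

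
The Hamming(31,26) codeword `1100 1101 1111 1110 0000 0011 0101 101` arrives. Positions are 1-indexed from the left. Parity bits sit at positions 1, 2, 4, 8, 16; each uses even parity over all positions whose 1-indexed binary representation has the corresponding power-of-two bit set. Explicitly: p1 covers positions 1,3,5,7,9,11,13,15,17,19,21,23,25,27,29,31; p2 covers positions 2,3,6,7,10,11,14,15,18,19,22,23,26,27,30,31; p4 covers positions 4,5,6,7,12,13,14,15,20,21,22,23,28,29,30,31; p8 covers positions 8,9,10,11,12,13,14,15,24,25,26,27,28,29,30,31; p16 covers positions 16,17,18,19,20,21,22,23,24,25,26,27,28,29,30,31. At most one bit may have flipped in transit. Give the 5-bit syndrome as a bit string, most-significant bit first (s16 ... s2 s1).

01011

s1: b1⊕b3⊕b5⊕b7⊕b9⊕b11⊕b13⊕b15⊕b17⊕b19⊕b21⊕b23⊕b25⊕b27⊕b29⊕b31 = 1⊕0⊕1⊕0⊕1⊕1⊕1⊕1⊕0⊕0⊕0⊕1⊕0⊕0⊕1⊕1 = 1
s2: b2⊕b3⊕b6⊕b7⊕b10⊕b11⊕b14⊕b15⊕b18⊕b19⊕b22⊕b23⊕b26⊕b27⊕b30⊕b31 = 1⊕0⊕1⊕0⊕1⊕1⊕1⊕1⊕0⊕0⊕0⊕1⊕1⊕0⊕0⊕1 = 1
s4: b4⊕b5⊕b6⊕b7⊕b12⊕b13⊕b14⊕b15⊕b20⊕b21⊕b22⊕b23⊕b28⊕b29⊕b30⊕b31 = 0⊕1⊕1⊕0⊕1⊕1⊕1⊕1⊕0⊕0⊕0⊕1⊕1⊕1⊕0⊕1 = 0
s8: b8⊕b9⊕b10⊕b11⊕b12⊕b13⊕b14⊕b15⊕b24⊕b25⊕b26⊕b27⊕b28⊕b29⊕b30⊕b31 = 1⊕1⊕1⊕1⊕1⊕1⊕1⊕1⊕1⊕0⊕1⊕0⊕1⊕1⊕0⊕1 = 1
s16: b16⊕b17⊕b18⊕b19⊕b20⊕b21⊕b22⊕b23⊕b24⊕b25⊕b26⊕b27⊕b28⊕b29⊕b30⊕b31 = 0⊕0⊕0⊕0⊕0⊕0⊕0⊕1⊕1⊕0⊕1⊕0⊕1⊕1⊕0⊕1 = 0
Syndrome (s16...s1) = 01011 → position 11.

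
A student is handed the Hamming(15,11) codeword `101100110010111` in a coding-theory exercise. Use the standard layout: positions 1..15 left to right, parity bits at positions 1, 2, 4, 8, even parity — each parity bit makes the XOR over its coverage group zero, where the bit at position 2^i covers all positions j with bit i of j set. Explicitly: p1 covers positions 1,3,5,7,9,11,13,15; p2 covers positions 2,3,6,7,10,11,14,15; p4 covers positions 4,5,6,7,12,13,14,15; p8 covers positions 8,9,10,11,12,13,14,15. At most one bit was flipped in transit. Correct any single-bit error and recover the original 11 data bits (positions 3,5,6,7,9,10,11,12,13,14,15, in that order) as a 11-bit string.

s1: b1⊕b3⊕b5⊕b7⊕b9⊕b11⊕b13⊕b15 = 1⊕1⊕0⊕1⊕0⊕1⊕1⊕1 = 0
s2: b2⊕b3⊕b6⊕b7⊕b10⊕b11⊕b14⊕b15 = 0⊕1⊕0⊕1⊕0⊕1⊕1⊕1 = 1
s4: b4⊕b5⊕b6⊕b7⊕b12⊕b13⊕b14⊕b15 = 1⊕0⊕0⊕1⊕0⊕1⊕1⊕1 = 1
s8: b8⊕b9⊕b10⊕b11⊕b12⊕b13⊕b14⊕b15 = 1⊕0⊕0⊕1⊕0⊕1⊕1⊕1 = 1
Syndrome (s8...s1) = 1110 → position 14.
Flip bit 14: corrected codeword = 101100110010101
Data bits at positions 3,5,6,7,9,10,11,12,13,14,15: 10010010101

10010010101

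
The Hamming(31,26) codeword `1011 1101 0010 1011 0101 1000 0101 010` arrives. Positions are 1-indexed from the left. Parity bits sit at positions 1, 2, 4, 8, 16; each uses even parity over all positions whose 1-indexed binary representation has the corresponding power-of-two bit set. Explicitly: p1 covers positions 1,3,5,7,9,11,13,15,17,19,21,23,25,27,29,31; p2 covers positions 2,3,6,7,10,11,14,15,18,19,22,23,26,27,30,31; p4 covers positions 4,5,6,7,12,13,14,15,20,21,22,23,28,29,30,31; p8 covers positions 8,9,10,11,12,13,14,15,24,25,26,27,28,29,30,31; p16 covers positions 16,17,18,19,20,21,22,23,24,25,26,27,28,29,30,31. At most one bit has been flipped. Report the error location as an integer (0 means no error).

31

s1: b1⊕b3⊕b5⊕b7⊕b9⊕b11⊕b13⊕b15⊕b17⊕b19⊕b21⊕b23⊕b25⊕b27⊕b29⊕b31 = 1⊕1⊕1⊕0⊕0⊕1⊕1⊕1⊕0⊕0⊕1⊕0⊕0⊕0⊕0⊕0 = 1
s2: b2⊕b3⊕b6⊕b7⊕b10⊕b11⊕b14⊕b15⊕b18⊕b19⊕b22⊕b23⊕b26⊕b27⊕b30⊕b31 = 0⊕1⊕1⊕0⊕0⊕1⊕0⊕1⊕1⊕0⊕0⊕0⊕1⊕0⊕1⊕0 = 1
s4: b4⊕b5⊕b6⊕b7⊕b12⊕b13⊕b14⊕b15⊕b20⊕b21⊕b22⊕b23⊕b28⊕b29⊕b30⊕b31 = 1⊕1⊕1⊕0⊕0⊕1⊕0⊕1⊕1⊕1⊕0⊕0⊕1⊕0⊕1⊕0 = 1
s8: b8⊕b9⊕b10⊕b11⊕b12⊕b13⊕b14⊕b15⊕b24⊕b25⊕b26⊕b27⊕b28⊕b29⊕b30⊕b31 = 1⊕0⊕0⊕1⊕0⊕1⊕0⊕1⊕0⊕0⊕1⊕0⊕1⊕0⊕1⊕0 = 1
s16: b16⊕b17⊕b18⊕b19⊕b20⊕b21⊕b22⊕b23⊕b24⊕b25⊕b26⊕b27⊕b28⊕b29⊕b30⊕b31 = 1⊕0⊕1⊕0⊕1⊕1⊕0⊕0⊕0⊕0⊕1⊕0⊕1⊕0⊕1⊕0 = 1
Syndrome (s16...s1) = 11111 → position 31.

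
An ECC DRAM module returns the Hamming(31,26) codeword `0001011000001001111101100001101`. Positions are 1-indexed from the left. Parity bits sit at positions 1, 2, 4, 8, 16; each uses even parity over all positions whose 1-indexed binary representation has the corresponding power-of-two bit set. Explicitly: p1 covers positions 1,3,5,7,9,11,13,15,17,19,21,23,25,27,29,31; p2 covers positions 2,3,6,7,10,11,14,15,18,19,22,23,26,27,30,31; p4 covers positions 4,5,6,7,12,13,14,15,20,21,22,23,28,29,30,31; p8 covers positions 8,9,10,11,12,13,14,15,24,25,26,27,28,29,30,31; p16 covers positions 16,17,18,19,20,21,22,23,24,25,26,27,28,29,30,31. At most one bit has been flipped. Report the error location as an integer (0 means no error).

3

s1: b1⊕b3⊕b5⊕b7⊕b9⊕b11⊕b13⊕b15⊕b17⊕b19⊕b21⊕b23⊕b25⊕b27⊕b29⊕b31 = 0⊕0⊕0⊕1⊕0⊕0⊕1⊕0⊕1⊕1⊕0⊕1⊕0⊕0⊕1⊕1 = 1
s2: b2⊕b3⊕b6⊕b7⊕b10⊕b11⊕b14⊕b15⊕b18⊕b19⊕b22⊕b23⊕b26⊕b27⊕b30⊕b31 = 0⊕0⊕1⊕1⊕0⊕0⊕0⊕0⊕1⊕1⊕1⊕1⊕0⊕0⊕0⊕1 = 1
s4: b4⊕b5⊕b6⊕b7⊕b12⊕b13⊕b14⊕b15⊕b20⊕b21⊕b22⊕b23⊕b28⊕b29⊕b30⊕b31 = 1⊕0⊕1⊕1⊕0⊕1⊕0⊕0⊕1⊕0⊕1⊕1⊕1⊕1⊕0⊕1 = 0
s8: b8⊕b9⊕b10⊕b11⊕b12⊕b13⊕b14⊕b15⊕b24⊕b25⊕b26⊕b27⊕b28⊕b29⊕b30⊕b31 = 0⊕0⊕0⊕0⊕0⊕1⊕0⊕0⊕0⊕0⊕0⊕0⊕1⊕1⊕0⊕1 = 0
s16: b16⊕b17⊕b18⊕b19⊕b20⊕b21⊕b22⊕b23⊕b24⊕b25⊕b26⊕b27⊕b28⊕b29⊕b30⊕b31 = 1⊕1⊕1⊕1⊕1⊕0⊕1⊕1⊕0⊕0⊕0⊕0⊕1⊕1⊕0⊕1 = 0
Syndrome (s16...s1) = 00011 → position 3.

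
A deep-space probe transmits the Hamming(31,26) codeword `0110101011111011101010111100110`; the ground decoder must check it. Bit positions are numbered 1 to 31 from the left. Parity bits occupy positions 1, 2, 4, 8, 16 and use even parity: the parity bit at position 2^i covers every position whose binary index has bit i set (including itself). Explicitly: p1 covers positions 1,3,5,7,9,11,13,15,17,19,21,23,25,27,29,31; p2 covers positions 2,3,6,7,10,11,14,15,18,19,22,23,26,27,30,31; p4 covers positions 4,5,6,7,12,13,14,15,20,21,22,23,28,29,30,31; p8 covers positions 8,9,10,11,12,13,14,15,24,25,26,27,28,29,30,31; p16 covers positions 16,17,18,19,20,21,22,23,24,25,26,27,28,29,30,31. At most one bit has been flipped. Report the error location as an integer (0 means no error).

13

s1: b1⊕b3⊕b5⊕b7⊕b9⊕b11⊕b13⊕b15⊕b17⊕b19⊕b21⊕b23⊕b25⊕b27⊕b29⊕b31 = 0⊕1⊕1⊕1⊕1⊕1⊕1⊕1⊕1⊕1⊕1⊕1⊕1⊕0⊕1⊕0 = 1
s2: b2⊕b3⊕b6⊕b7⊕b10⊕b11⊕b14⊕b15⊕b18⊕b19⊕b22⊕b23⊕b26⊕b27⊕b30⊕b31 = 1⊕1⊕0⊕1⊕1⊕1⊕0⊕1⊕0⊕1⊕0⊕1⊕1⊕0⊕1⊕0 = 0
s4: b4⊕b5⊕b6⊕b7⊕b12⊕b13⊕b14⊕b15⊕b20⊕b21⊕b22⊕b23⊕b28⊕b29⊕b30⊕b31 = 0⊕1⊕0⊕1⊕1⊕1⊕0⊕1⊕0⊕1⊕0⊕1⊕0⊕1⊕1⊕0 = 1
s8: b8⊕b9⊕b10⊕b11⊕b12⊕b13⊕b14⊕b15⊕b24⊕b25⊕b26⊕b27⊕b28⊕b29⊕b30⊕b31 = 0⊕1⊕1⊕1⊕1⊕1⊕0⊕1⊕1⊕1⊕1⊕0⊕0⊕1⊕1⊕0 = 1
s16: b16⊕b17⊕b18⊕b19⊕b20⊕b21⊕b22⊕b23⊕b24⊕b25⊕b26⊕b27⊕b28⊕b29⊕b30⊕b31 = 1⊕1⊕0⊕1⊕0⊕1⊕0⊕1⊕1⊕1⊕1⊕0⊕0⊕1⊕1⊕0 = 0
Syndrome (s16...s1) = 01101 → position 13.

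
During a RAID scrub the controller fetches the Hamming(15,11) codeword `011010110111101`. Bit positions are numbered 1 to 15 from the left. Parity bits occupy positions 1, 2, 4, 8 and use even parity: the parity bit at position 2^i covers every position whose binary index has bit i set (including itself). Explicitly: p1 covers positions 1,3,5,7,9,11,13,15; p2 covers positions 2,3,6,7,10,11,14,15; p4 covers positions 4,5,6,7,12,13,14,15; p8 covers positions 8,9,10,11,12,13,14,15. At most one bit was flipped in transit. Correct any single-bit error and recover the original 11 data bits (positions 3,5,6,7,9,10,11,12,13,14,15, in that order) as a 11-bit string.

11010111101

s1: b1⊕b3⊕b5⊕b7⊕b9⊕b11⊕b13⊕b15 = 0⊕1⊕1⊕1⊕0⊕1⊕1⊕1 = 0
s2: b2⊕b3⊕b6⊕b7⊕b10⊕b11⊕b14⊕b15 = 1⊕1⊕0⊕1⊕1⊕1⊕0⊕1 = 0
s4: b4⊕b5⊕b6⊕b7⊕b12⊕b13⊕b14⊕b15 = 0⊕1⊕0⊕1⊕1⊕1⊕0⊕1 = 1
s8: b8⊕b9⊕b10⊕b11⊕b12⊕b13⊕b14⊕b15 = 1⊕0⊕1⊕1⊕1⊕1⊕0⊕1 = 0
Syndrome (s8...s1) = 0100 → position 4.
Flip bit 4: corrected codeword = 011110110111101
Data bits at positions 3,5,6,7,9,10,11,12,13,14,15: 11010111101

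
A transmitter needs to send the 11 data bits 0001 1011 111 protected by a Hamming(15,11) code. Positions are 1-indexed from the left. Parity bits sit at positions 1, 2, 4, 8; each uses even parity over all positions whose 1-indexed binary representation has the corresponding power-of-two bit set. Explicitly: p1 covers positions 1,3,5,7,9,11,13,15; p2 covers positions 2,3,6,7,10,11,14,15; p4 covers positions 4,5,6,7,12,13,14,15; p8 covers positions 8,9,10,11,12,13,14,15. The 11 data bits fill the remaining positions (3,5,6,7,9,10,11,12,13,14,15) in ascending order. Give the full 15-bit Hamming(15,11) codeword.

100100101011111

Place data bits at non-power-of-two positions: b3=0, b5=0, b6=0, b7=1, b9=1, b10=0, b11=1, b12=1, b13=1, b14=1, b15=1.
p1 = XOR of data positions {3,5,7,9,11,13,15} = 0⊕0⊕1⊕1⊕1⊕1⊕1 = 1
p2 = XOR of data positions {3,6,7,10,11,14,15} = 0⊕0⊕1⊕0⊕1⊕1⊕1 = 0
p4 = XOR of data positions {5,6,7,12,13,14,15} = 0⊕0⊕1⊕1⊕1⊕1⊕1 = 1
p8 = XOR of data positions {9,10,11,12,13,14,15} = 1⊕0⊕1⊕1⊕1⊕1⊕1 = 0
Codeword b1..b15 = 100100101011111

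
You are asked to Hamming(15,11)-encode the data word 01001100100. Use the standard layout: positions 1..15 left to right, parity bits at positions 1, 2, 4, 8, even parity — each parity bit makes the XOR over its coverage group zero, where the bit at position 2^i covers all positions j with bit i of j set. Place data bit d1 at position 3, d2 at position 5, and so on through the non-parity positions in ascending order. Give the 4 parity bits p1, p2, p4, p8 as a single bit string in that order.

Place data bits at non-power-of-two positions: b3=0, b5=1, b6=0, b7=0, b9=1, b10=1, b11=0, b12=0, b13=1, b14=0, b15=0.
p1 = XOR of data positions {3,5,7,9,11,13,15} = 0⊕1⊕0⊕1⊕0⊕1⊕0 = 1
p2 = XOR of data positions {3,6,7,10,11,14,15} = 0⊕0⊕0⊕1⊕0⊕0⊕0 = 1
p4 = XOR of data positions {5,6,7,12,13,14,15} = 1⊕0⊕0⊕0⊕1⊕0⊕0 = 0
p8 = XOR of data positions {9,10,11,12,13,14,15} = 1⊕1⊕0⊕0⊕1⊕0⊕0 = 1
Parity bits p1,p2,p4,p8 = 1101

1101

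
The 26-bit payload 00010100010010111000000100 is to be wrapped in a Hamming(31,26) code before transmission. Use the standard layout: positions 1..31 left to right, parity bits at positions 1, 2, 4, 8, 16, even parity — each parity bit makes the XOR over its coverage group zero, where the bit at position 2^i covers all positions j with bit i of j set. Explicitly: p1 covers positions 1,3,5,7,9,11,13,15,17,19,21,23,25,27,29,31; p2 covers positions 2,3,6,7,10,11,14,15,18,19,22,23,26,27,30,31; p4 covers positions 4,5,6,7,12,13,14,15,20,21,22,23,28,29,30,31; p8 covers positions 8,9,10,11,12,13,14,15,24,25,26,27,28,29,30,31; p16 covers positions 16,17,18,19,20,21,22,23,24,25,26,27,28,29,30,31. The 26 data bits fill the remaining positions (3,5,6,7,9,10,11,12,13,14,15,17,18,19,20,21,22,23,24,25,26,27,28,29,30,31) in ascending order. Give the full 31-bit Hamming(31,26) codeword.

1100001101000101010111000000100

Place data bits at non-power-of-two positions: b3=0, b5=0, b6=0, b7=1, b9=0, b10=1, b11=0, b12=0, b13=0, b14=1, b15=0, b17=0, b18=1, b19=0, b20=1, b21=1, b22=1, b23=0, b24=0, b25=0, b26=0, b27=0, b28=0, b29=1, b30=0, b31=0.
p1 = XOR of data positions {3,5,7,9,11,13,15,17,19,21,23,25,27,29,31} = 0⊕0⊕1⊕0⊕0⊕0⊕0⊕0⊕0⊕1⊕0⊕0⊕0⊕1⊕0 = 1
p2 = XOR of data positions {3,6,7,10,11,14,15,18,19,22,23,26,27,30,31} = 0⊕0⊕1⊕1⊕0⊕1⊕0⊕1⊕0⊕1⊕0⊕0⊕0⊕0⊕0 = 1
p4 = XOR of data positions {5,6,7,12,13,14,15,20,21,22,23,28,29,30,31} = 0⊕0⊕1⊕0⊕0⊕1⊕0⊕1⊕1⊕1⊕0⊕0⊕1⊕0⊕0 = 0
p8 = XOR of data positions {9,10,11,12,13,14,15,24,25,26,27,28,29,30,31} = 0⊕1⊕0⊕0⊕0⊕1⊕0⊕0⊕0⊕0⊕0⊕0⊕1⊕0⊕0 = 1
p16 = XOR of data positions {17,18,19,20,21,22,23,24,25,26,27,28,29,30,31} = 0⊕1⊕0⊕1⊕1⊕1⊕0⊕0⊕0⊕0⊕0⊕0⊕1⊕0⊕0 = 1
Codeword b1..b31 = 1100001101000101010111000000100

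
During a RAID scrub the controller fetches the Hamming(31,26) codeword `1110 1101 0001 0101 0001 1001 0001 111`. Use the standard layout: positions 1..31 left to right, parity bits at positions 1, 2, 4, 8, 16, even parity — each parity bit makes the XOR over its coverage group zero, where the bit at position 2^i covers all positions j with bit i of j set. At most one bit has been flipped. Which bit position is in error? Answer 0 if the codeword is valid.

s1: b1⊕b3⊕b5⊕b7⊕b9⊕b11⊕b13⊕b15⊕b17⊕b19⊕b21⊕b23⊕b25⊕b27⊕b29⊕b31 = 1⊕1⊕1⊕0⊕0⊕0⊕0⊕0⊕0⊕0⊕1⊕0⊕0⊕0⊕1⊕1 = 0
s2: b2⊕b3⊕b6⊕b7⊕b10⊕b11⊕b14⊕b15⊕b18⊕b19⊕b22⊕b23⊕b26⊕b27⊕b30⊕b31 = 1⊕1⊕1⊕0⊕0⊕0⊕1⊕0⊕0⊕0⊕0⊕0⊕0⊕0⊕1⊕1 = 0
s4: b4⊕b5⊕b6⊕b7⊕b12⊕b13⊕b14⊕b15⊕b20⊕b21⊕b22⊕b23⊕b28⊕b29⊕b30⊕b31 = 0⊕1⊕1⊕0⊕1⊕0⊕1⊕0⊕1⊕1⊕0⊕0⊕1⊕1⊕1⊕1 = 0
s8: b8⊕b9⊕b10⊕b11⊕b12⊕b13⊕b14⊕b15⊕b24⊕b25⊕b26⊕b27⊕b28⊕b29⊕b30⊕b31 = 1⊕0⊕0⊕0⊕1⊕0⊕1⊕0⊕1⊕0⊕0⊕0⊕1⊕1⊕1⊕1 = 0
s16: b16⊕b17⊕b18⊕b19⊕b20⊕b21⊕b22⊕b23⊕b24⊕b25⊕b26⊕b27⊕b28⊕b29⊕b30⊕b31 = 1⊕0⊕0⊕0⊕1⊕1⊕0⊕0⊕1⊕0⊕0⊕0⊕1⊕1⊕1⊕1 = 0
Syndrome (s16...s1) = 00000 → position 0 (no error).

0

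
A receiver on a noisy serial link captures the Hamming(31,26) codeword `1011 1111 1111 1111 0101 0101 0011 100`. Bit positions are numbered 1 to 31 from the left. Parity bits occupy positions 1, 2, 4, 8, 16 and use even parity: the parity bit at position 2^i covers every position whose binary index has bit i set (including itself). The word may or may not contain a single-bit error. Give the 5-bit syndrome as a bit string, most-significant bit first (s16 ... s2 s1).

00000

s1: b1⊕b3⊕b5⊕b7⊕b9⊕b11⊕b13⊕b15⊕b17⊕b19⊕b21⊕b23⊕b25⊕b27⊕b29⊕b31 = 1⊕1⊕1⊕1⊕1⊕1⊕1⊕1⊕0⊕0⊕0⊕0⊕0⊕1⊕1⊕0 = 0
s2: b2⊕b3⊕b6⊕b7⊕b10⊕b11⊕b14⊕b15⊕b18⊕b19⊕b22⊕b23⊕b26⊕b27⊕b30⊕b31 = 0⊕1⊕1⊕1⊕1⊕1⊕1⊕1⊕1⊕0⊕1⊕0⊕0⊕1⊕0⊕0 = 0
s4: b4⊕b5⊕b6⊕b7⊕b12⊕b13⊕b14⊕b15⊕b20⊕b21⊕b22⊕b23⊕b28⊕b29⊕b30⊕b31 = 1⊕1⊕1⊕1⊕1⊕1⊕1⊕1⊕1⊕0⊕1⊕0⊕1⊕1⊕0⊕0 = 0
s8: b8⊕b9⊕b10⊕b11⊕b12⊕b13⊕b14⊕b15⊕b24⊕b25⊕b26⊕b27⊕b28⊕b29⊕b30⊕b31 = 1⊕1⊕1⊕1⊕1⊕1⊕1⊕1⊕1⊕0⊕0⊕1⊕1⊕1⊕0⊕0 = 0
s16: b16⊕b17⊕b18⊕b19⊕b20⊕b21⊕b22⊕b23⊕b24⊕b25⊕b26⊕b27⊕b28⊕b29⊕b30⊕b31 = 1⊕0⊕1⊕0⊕1⊕0⊕1⊕0⊕1⊕0⊕0⊕1⊕1⊕1⊕0⊕0 = 0
Syndrome (s16...s1) = 00000 → position 0 (no error).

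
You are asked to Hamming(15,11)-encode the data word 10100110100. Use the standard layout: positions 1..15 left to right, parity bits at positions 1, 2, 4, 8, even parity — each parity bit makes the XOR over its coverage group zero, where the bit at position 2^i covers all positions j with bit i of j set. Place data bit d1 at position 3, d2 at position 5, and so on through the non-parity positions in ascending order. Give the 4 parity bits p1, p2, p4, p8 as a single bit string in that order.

1001

Place data bits at non-power-of-two positions: b3=1, b5=0, b6=1, b7=0, b9=0, b10=1, b11=1, b12=0, b13=1, b14=0, b15=0.
p1 = XOR of data positions {3,5,7,9,11,13,15} = 1⊕0⊕0⊕0⊕1⊕1⊕0 = 1
p2 = XOR of data positions {3,6,7,10,11,14,15} = 1⊕1⊕0⊕1⊕1⊕0⊕0 = 0
p4 = XOR of data positions {5,6,7,12,13,14,15} = 0⊕1⊕0⊕0⊕1⊕0⊕0 = 0
p8 = XOR of data positions {9,10,11,12,13,14,15} = 0⊕1⊕1⊕0⊕1⊕0⊕0 = 1
Parity bits p1,p2,p4,p8 = 1001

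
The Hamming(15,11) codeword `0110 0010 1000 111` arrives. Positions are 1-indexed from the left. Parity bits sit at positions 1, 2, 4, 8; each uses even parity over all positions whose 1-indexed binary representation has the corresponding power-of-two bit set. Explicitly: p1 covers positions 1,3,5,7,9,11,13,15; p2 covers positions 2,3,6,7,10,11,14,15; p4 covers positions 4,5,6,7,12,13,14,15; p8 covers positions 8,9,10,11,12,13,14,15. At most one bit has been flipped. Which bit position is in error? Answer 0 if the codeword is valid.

3

s1: b1⊕b3⊕b5⊕b7⊕b9⊕b11⊕b13⊕b15 = 0⊕1⊕0⊕1⊕1⊕0⊕1⊕1 = 1
s2: b2⊕b3⊕b6⊕b7⊕b10⊕b11⊕b14⊕b15 = 1⊕1⊕0⊕1⊕0⊕0⊕1⊕1 = 1
s4: b4⊕b5⊕b6⊕b7⊕b12⊕b13⊕b14⊕b15 = 0⊕0⊕0⊕1⊕0⊕1⊕1⊕1 = 0
s8: b8⊕b9⊕b10⊕b11⊕b12⊕b13⊕b14⊕b15 = 0⊕1⊕0⊕0⊕0⊕1⊕1⊕1 = 0
Syndrome (s8...s1) = 0011 → position 3.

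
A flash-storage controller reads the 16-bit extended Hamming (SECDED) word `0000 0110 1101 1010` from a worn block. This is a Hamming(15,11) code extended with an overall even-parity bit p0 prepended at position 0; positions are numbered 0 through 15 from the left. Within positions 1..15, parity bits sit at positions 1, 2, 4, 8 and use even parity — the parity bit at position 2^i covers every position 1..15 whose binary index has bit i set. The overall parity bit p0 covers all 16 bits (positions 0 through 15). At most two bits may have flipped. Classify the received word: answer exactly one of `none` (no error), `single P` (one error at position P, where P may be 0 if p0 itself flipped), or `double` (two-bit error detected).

single 11

s1: b1⊕b3⊕b5⊕b7⊕b9⊕b11⊕b13⊕b15 = 0⊕0⊕1⊕0⊕1⊕1⊕0⊕0 = 1
s2: b2⊕b3⊕b6⊕b7⊕b10⊕b11⊕b14⊕b15 = 0⊕0⊕1⊕0⊕0⊕1⊕1⊕0 = 1
s4: b4⊕b5⊕b6⊕b7⊕b12⊕b13⊕b14⊕b15 = 0⊕1⊕1⊕0⊕1⊕0⊕1⊕0 = 0
s8: b8⊕b9⊕b10⊕b11⊕b12⊕b13⊕b14⊕b15 = 1⊕1⊕0⊕1⊕1⊕0⊕1⊕0 = 1
Syndrome (s8...s1) = 1011 → position 11.
Overall parity (XOR of all 16 bits, including p0): 0⊕0⊕0⊕0⊕0⊕1⊕1⊕0⊕1⊕1⊕0⊕1⊕1⊕0⊕1⊕0 = 1
Overall=1, syndrome position=11 → single-bit error at position 11.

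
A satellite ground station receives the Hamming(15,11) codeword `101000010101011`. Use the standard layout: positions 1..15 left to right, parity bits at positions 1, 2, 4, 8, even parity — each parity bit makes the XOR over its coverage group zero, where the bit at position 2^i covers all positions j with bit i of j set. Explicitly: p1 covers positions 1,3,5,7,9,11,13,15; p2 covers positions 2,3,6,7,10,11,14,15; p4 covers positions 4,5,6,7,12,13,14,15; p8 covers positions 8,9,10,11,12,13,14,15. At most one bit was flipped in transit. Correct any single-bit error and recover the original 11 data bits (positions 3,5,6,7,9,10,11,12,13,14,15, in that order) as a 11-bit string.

10000101111

s1: b1⊕b3⊕b5⊕b7⊕b9⊕b11⊕b13⊕b15 = 1⊕1⊕0⊕0⊕0⊕0⊕0⊕1 = 1
s2: b2⊕b3⊕b6⊕b7⊕b10⊕b11⊕b14⊕b15 = 0⊕1⊕0⊕0⊕1⊕0⊕1⊕1 = 0
s4: b4⊕b5⊕b6⊕b7⊕b12⊕b13⊕b14⊕b15 = 0⊕0⊕0⊕0⊕1⊕0⊕1⊕1 = 1
s8: b8⊕b9⊕b10⊕b11⊕b12⊕b13⊕b14⊕b15 = 1⊕0⊕1⊕0⊕1⊕0⊕1⊕1 = 1
Syndrome (s8...s1) = 1101 → position 13.
Flip bit 13: corrected codeword = 101000010101111
Data bits at positions 3,5,6,7,9,10,11,12,13,14,15: 10000101111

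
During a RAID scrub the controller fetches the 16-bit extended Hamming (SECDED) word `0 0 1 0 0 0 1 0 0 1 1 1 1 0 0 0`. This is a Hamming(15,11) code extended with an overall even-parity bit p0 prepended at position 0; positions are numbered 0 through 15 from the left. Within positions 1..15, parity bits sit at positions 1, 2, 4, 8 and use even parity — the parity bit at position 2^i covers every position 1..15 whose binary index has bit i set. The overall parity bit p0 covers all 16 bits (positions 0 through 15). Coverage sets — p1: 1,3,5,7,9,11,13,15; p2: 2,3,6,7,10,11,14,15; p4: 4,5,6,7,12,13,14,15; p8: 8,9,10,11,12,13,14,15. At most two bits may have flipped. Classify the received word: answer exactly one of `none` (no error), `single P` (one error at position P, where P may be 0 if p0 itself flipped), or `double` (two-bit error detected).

s1: b1⊕b3⊕b5⊕b7⊕b9⊕b11⊕b13⊕b15 = 0⊕0⊕0⊕0⊕1⊕1⊕0⊕0 = 0
s2: b2⊕b3⊕b6⊕b7⊕b10⊕b11⊕b14⊕b15 = 1⊕0⊕1⊕0⊕1⊕1⊕0⊕0 = 0
s4: b4⊕b5⊕b6⊕b7⊕b12⊕b13⊕b14⊕b15 = 0⊕0⊕1⊕0⊕1⊕0⊕0⊕0 = 0
s8: b8⊕b9⊕b10⊕b11⊕b12⊕b13⊕b14⊕b15 = 0⊕1⊕1⊕1⊕1⊕0⊕0⊕0 = 0
Syndrome (s8...s1) = 0000 → position 0 (no error).
Overall parity (XOR of all 16 bits, including p0): 0⊕0⊕1⊕0⊕0⊕0⊕1⊕0⊕0⊕1⊕1⊕1⊕1⊕0⊕0⊕0 = 0
Overall=0, syndrome position=0 → no error.

none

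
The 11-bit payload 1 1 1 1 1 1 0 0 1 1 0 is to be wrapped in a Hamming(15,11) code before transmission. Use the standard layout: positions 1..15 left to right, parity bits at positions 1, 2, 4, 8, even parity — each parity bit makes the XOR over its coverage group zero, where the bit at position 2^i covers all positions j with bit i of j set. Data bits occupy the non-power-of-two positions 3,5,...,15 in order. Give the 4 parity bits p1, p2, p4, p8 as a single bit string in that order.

1110

Place data bits at non-power-of-two positions: b3=1, b5=1, b6=1, b7=1, b9=1, b10=1, b11=0, b12=0, b13=1, b14=1, b15=0.
p1 = XOR of data positions {3,5,7,9,11,13,15} = 1⊕1⊕1⊕1⊕0⊕1⊕0 = 1
p2 = XOR of data positions {3,6,7,10,11,14,15} = 1⊕1⊕1⊕1⊕0⊕1⊕0 = 1
p4 = XOR of data positions {5,6,7,12,13,14,15} = 1⊕1⊕1⊕0⊕1⊕1⊕0 = 1
p8 = XOR of data positions {9,10,11,12,13,14,15} = 1⊕1⊕0⊕0⊕1⊕1⊕0 = 0
Parity bits p1,p2,p4,p8 = 1110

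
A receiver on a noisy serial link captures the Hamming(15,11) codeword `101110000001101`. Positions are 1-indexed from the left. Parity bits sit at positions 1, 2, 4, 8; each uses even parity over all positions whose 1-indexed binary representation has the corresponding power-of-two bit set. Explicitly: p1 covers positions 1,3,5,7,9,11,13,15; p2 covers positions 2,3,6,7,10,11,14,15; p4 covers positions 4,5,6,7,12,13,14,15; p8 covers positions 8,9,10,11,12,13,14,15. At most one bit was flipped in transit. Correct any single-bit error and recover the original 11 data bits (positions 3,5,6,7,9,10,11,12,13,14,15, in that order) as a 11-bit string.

s1: b1⊕b3⊕b5⊕b7⊕b9⊕b11⊕b13⊕b15 = 1⊕1⊕1⊕0⊕0⊕0⊕1⊕1 = 1
s2: b2⊕b3⊕b6⊕b7⊕b10⊕b11⊕b14⊕b15 = 0⊕1⊕0⊕0⊕0⊕0⊕0⊕1 = 0
s4: b4⊕b5⊕b6⊕b7⊕b12⊕b13⊕b14⊕b15 = 1⊕1⊕0⊕0⊕1⊕1⊕0⊕1 = 1
s8: b8⊕b9⊕b10⊕b11⊕b12⊕b13⊕b14⊕b15 = 0⊕0⊕0⊕0⊕1⊕1⊕0⊕1 = 1
Syndrome (s8...s1) = 1101 → position 13.
Flip bit 13: corrected codeword = 101110000001001
Data bits at positions 3,5,6,7,9,10,11,12,13,14,15: 11000001001

11000001001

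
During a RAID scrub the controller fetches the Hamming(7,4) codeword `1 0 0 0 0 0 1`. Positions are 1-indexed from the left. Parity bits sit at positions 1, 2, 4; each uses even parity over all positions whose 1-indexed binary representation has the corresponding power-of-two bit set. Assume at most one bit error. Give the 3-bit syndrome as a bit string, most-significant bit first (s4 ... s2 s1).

s1: b1⊕b3⊕b5⊕b7 = 1⊕0⊕0⊕1 = 0
s2: b2⊕b3⊕b6⊕b7 = 0⊕0⊕0⊕1 = 1
s4: b4⊕b5⊕b6⊕b7 = 0⊕0⊕0⊕1 = 1
Syndrome (s4...s1) = 110 → position 6.

110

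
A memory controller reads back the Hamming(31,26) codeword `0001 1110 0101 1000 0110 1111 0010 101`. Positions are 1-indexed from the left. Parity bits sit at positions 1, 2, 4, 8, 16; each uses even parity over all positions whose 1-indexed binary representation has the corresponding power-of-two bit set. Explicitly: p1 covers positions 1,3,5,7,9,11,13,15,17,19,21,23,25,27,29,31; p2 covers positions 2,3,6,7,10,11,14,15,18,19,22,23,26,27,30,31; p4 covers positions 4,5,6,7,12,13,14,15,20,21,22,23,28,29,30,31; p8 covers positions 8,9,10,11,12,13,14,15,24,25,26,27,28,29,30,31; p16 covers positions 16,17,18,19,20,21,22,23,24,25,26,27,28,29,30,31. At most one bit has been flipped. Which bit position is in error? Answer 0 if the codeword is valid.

31

s1: b1⊕b3⊕b5⊕b7⊕b9⊕b11⊕b13⊕b15⊕b17⊕b19⊕b21⊕b23⊕b25⊕b27⊕b29⊕b31 = 0⊕0⊕1⊕1⊕0⊕0⊕1⊕0⊕0⊕1⊕1⊕1⊕0⊕1⊕1⊕1 = 1
s2: b2⊕b3⊕b6⊕b7⊕b10⊕b11⊕b14⊕b15⊕b18⊕b19⊕b22⊕b23⊕b26⊕b27⊕b30⊕b31 = 0⊕0⊕1⊕1⊕1⊕0⊕0⊕0⊕1⊕1⊕1⊕1⊕0⊕1⊕0⊕1 = 1
s4: b4⊕b5⊕b6⊕b7⊕b12⊕b13⊕b14⊕b15⊕b20⊕b21⊕b22⊕b23⊕b28⊕b29⊕b30⊕b31 = 1⊕1⊕1⊕1⊕1⊕1⊕0⊕0⊕0⊕1⊕1⊕1⊕0⊕1⊕0⊕1 = 1
s8: b8⊕b9⊕b10⊕b11⊕b12⊕b13⊕b14⊕b15⊕b24⊕b25⊕b26⊕b27⊕b28⊕b29⊕b30⊕b31 = 0⊕0⊕1⊕0⊕1⊕1⊕0⊕0⊕1⊕0⊕0⊕1⊕0⊕1⊕0⊕1 = 1
s16: b16⊕b17⊕b18⊕b19⊕b20⊕b21⊕b22⊕b23⊕b24⊕b25⊕b26⊕b27⊕b28⊕b29⊕b30⊕b31 = 0⊕0⊕1⊕1⊕0⊕1⊕1⊕1⊕1⊕0⊕0⊕1⊕0⊕1⊕0⊕1 = 1
Syndrome (s16...s1) = 11111 → position 31.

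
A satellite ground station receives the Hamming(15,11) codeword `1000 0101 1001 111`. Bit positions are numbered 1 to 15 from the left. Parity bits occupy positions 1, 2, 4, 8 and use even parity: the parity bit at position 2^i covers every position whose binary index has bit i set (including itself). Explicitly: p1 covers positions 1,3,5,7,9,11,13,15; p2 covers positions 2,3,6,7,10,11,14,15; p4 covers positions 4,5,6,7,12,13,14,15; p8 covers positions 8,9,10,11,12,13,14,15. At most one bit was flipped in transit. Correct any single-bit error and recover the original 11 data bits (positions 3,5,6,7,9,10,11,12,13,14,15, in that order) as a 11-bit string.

s1: b1⊕b3⊕b5⊕b7⊕b9⊕b11⊕b13⊕b15 = 1⊕0⊕0⊕0⊕1⊕0⊕1⊕1 = 0
s2: b2⊕b3⊕b6⊕b7⊕b10⊕b11⊕b14⊕b15 = 0⊕0⊕1⊕0⊕0⊕0⊕1⊕1 = 1
s4: b4⊕b5⊕b6⊕b7⊕b12⊕b13⊕b14⊕b15 = 0⊕0⊕1⊕0⊕1⊕1⊕1⊕1 = 1
s8: b8⊕b9⊕b10⊕b11⊕b12⊕b13⊕b14⊕b15 = 1⊕1⊕0⊕0⊕1⊕1⊕1⊕1 = 0
Syndrome (s8...s1) = 0110 → position 6.
Flip bit 6: corrected codeword = 100000011001111
Data bits at positions 3,5,6,7,9,10,11,12,13,14,15: 00001001111

00001001111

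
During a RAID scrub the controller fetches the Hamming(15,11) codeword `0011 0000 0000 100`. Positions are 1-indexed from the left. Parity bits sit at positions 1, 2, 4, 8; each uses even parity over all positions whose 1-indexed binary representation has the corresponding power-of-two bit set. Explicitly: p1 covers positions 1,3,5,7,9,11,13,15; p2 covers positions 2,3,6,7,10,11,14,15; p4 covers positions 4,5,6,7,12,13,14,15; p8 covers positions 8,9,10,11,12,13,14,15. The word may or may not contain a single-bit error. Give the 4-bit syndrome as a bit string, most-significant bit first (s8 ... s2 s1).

s1: b1⊕b3⊕b5⊕b7⊕b9⊕b11⊕b13⊕b15 = 0⊕1⊕0⊕0⊕0⊕0⊕1⊕0 = 0
s2: b2⊕b3⊕b6⊕b7⊕b10⊕b11⊕b14⊕b15 = 0⊕1⊕0⊕0⊕0⊕0⊕0⊕0 = 1
s4: b4⊕b5⊕b6⊕b7⊕b12⊕b13⊕b14⊕b15 = 1⊕0⊕0⊕0⊕0⊕1⊕0⊕0 = 0
s8: b8⊕b9⊕b10⊕b11⊕b12⊕b13⊕b14⊕b15 = 0⊕0⊕0⊕0⊕0⊕1⊕0⊕0 = 1
Syndrome (s8...s1) = 1010 → position 10.

1010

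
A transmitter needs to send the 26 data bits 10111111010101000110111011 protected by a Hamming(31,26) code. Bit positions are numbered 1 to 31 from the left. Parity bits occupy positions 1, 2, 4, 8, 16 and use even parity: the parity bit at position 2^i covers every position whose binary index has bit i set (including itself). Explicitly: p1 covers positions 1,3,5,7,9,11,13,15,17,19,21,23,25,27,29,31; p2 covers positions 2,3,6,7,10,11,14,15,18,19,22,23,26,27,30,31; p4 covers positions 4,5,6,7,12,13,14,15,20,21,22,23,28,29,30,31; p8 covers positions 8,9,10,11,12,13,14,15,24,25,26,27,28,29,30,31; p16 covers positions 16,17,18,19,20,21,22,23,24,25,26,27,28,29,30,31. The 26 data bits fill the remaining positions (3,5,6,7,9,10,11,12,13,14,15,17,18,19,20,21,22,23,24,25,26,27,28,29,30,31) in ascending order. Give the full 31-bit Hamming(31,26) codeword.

Place data bits at non-power-of-two positions: b3=1, b5=0, b6=1, b7=1, b9=1, b10=1, b11=1, b12=1, b13=0, b14=1, b15=0, b17=1, b18=0, b19=1, b20=0, b21=0, b22=0, b23=1, b24=1, b25=0, b26=1, b27=1, b28=1, b29=0, b30=1, b31=1.
p1 = XOR of data positions {3,5,7,9,11,13,15,17,19,21,23,25,27,29,31} = 1⊕0⊕1⊕1⊕1⊕0⊕0⊕1⊕1⊕0⊕1⊕0⊕1⊕0⊕1 = 1
p2 = XOR of data positions {3,6,7,10,11,14,15,18,19,22,23,26,27,30,31} = 1⊕1⊕1⊕1⊕1⊕1⊕0⊕0⊕1⊕0⊕1⊕1⊕1⊕1⊕1 = 0
p4 = XOR of data positions {5,6,7,12,13,14,15,20,21,22,23,28,29,30,31} = 0⊕1⊕1⊕1⊕0⊕1⊕0⊕0⊕0⊕0⊕1⊕1⊕0⊕1⊕1 = 0
p8 = XOR of data positions {9,10,11,12,13,14,15,24,25,26,27,28,29,30,31} = 1⊕1⊕1⊕1⊕0⊕1⊕0⊕1⊕0⊕1⊕1⊕1⊕0⊕1⊕1 = 1
p16 = XOR of data positions {17,18,19,20,21,22,23,24,25,26,27,28,29,30,31} = 1⊕0⊕1⊕0⊕0⊕0⊕1⊕1⊕0⊕1⊕1⊕1⊕0⊕1⊕1 = 1
Codeword b1..b31 = 1010011111110101101000110111011

1010011111110101101000110111011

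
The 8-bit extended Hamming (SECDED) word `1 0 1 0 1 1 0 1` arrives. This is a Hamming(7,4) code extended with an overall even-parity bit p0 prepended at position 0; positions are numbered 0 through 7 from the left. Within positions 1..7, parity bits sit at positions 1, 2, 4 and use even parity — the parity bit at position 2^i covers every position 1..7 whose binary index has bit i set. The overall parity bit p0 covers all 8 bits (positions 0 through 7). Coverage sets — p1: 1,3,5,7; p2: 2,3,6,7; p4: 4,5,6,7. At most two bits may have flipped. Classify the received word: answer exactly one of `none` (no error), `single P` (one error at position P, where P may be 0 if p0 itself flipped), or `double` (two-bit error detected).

single 4

s1: b1⊕b3⊕b5⊕b7 = 0⊕0⊕1⊕1 = 0
s2: b2⊕b3⊕b6⊕b7 = 1⊕0⊕0⊕1 = 0
s4: b4⊕b5⊕b6⊕b7 = 1⊕1⊕0⊕1 = 1
Syndrome (s4...s1) = 100 → position 4.
Overall parity (XOR of all 8 bits, including p0): 1⊕0⊕1⊕0⊕1⊕1⊕0⊕1 = 1
Overall=1, syndrome position=4 → single-bit error at position 4.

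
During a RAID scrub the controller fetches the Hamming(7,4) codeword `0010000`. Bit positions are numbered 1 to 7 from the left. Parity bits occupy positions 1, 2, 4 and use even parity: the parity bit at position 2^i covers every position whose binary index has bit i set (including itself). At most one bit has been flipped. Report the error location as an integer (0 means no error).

3

s1: b1⊕b3⊕b5⊕b7 = 0⊕1⊕0⊕0 = 1
s2: b2⊕b3⊕b6⊕b7 = 0⊕1⊕0⊕0 = 1
s4: b4⊕b5⊕b6⊕b7 = 0⊕0⊕0⊕0 = 0
Syndrome (s4...s1) = 011 → position 3.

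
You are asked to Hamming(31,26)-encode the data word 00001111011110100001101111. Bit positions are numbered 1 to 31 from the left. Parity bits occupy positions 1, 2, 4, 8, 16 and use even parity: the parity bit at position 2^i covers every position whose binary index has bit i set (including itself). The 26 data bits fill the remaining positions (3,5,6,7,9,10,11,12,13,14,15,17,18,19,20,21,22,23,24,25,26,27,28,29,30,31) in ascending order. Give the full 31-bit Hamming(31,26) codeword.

Place data bits at non-power-of-two positions: b3=0, b5=0, b6=0, b7=0, b9=1, b10=1, b11=1, b12=1, b13=0, b14=1, b15=1, b17=1, b18=1, b19=0, b20=1, b21=0, b22=0, b23=0, b24=0, b25=1, b26=1, b27=0, b28=1, b29=1, b30=1, b31=1.
p1 = XOR of data positions {3,5,7,9,11,13,15,17,19,21,23,25,27,29,31} = 0⊕0⊕0⊕1⊕1⊕0⊕1⊕1⊕0⊕0⊕0⊕1⊕0⊕1⊕1 = 1
p2 = XOR of data positions {3,6,7,10,11,14,15,18,19,22,23,26,27,30,31} = 0⊕0⊕0⊕1⊕1⊕1⊕1⊕1⊕0⊕0⊕0⊕1⊕0⊕1⊕1 = 0
p4 = XOR of data positions {5,6,7,12,13,14,15,20,21,22,23,28,29,30,31} = 0⊕0⊕0⊕1⊕0⊕1⊕1⊕1⊕0⊕0⊕0⊕1⊕1⊕1⊕1 = 0
p8 = XOR of data positions {9,10,11,12,13,14,15,24,25,26,27,28,29,30,31} = 1⊕1⊕1⊕1⊕0⊕1⊕1⊕0⊕1⊕1⊕0⊕1⊕1⊕1⊕1 = 0
p16 = XOR of data positions {17,18,19,20,21,22,23,24,25,26,27,28,29,30,31} = 1⊕1⊕0⊕1⊕0⊕0⊕0⊕0⊕1⊕1⊕0⊕1⊕1⊕1⊕1 = 1
Codeword b1..b31 = 1000000011110111110100001101111

1000000011110111110100001101111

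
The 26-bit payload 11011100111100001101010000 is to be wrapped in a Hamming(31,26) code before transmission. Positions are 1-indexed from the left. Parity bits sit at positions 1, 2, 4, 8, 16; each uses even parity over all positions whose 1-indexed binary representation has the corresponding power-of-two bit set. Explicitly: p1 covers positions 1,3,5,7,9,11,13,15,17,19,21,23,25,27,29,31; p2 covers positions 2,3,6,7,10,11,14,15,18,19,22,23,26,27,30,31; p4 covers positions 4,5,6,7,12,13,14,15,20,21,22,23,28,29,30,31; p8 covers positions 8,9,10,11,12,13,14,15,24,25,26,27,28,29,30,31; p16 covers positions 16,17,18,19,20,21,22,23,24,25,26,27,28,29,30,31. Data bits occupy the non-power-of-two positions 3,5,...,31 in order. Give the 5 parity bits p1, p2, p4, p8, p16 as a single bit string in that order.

00111

Place data bits at non-power-of-two positions: b3=1, b5=1, b6=0, b7=1, b9=1, b10=1, b11=0, b12=0, b13=1, b14=1, b15=1, b17=1, b18=0, b19=0, b20=0, b21=0, b22=1, b23=1, b24=0, b25=1, b26=0, b27=1, b28=0, b29=0, b30=0, b31=0.
p1 = XOR of data positions {3,5,7,9,11,13,15,17,19,21,23,25,27,29,31} = 1⊕1⊕1⊕1⊕0⊕1⊕1⊕1⊕0⊕0⊕1⊕1⊕1⊕0⊕0 = 0
p2 = XOR of data positions {3,6,7,10,11,14,15,18,19,22,23,26,27,30,31} = 1⊕0⊕1⊕1⊕0⊕1⊕1⊕0⊕0⊕1⊕1⊕0⊕1⊕0⊕0 = 0
p4 = XOR of data positions {5,6,7,12,13,14,15,20,21,22,23,28,29,30,31} = 1⊕0⊕1⊕0⊕1⊕1⊕1⊕0⊕0⊕1⊕1⊕0⊕0⊕0⊕0 = 1
p8 = XOR of data positions {9,10,11,12,13,14,15,24,25,26,27,28,29,30,31} = 1⊕1⊕0⊕0⊕1⊕1⊕1⊕0⊕1⊕0⊕1⊕0⊕0⊕0⊕0 = 1
p16 = XOR of data positions {17,18,19,20,21,22,23,24,25,26,27,28,29,30,31} = 1⊕0⊕0⊕0⊕0⊕1⊕1⊕0⊕1⊕0⊕1⊕0⊕0⊕0⊕0 = 1
Parity bits p1,p2,p4,p8,p16 = 00111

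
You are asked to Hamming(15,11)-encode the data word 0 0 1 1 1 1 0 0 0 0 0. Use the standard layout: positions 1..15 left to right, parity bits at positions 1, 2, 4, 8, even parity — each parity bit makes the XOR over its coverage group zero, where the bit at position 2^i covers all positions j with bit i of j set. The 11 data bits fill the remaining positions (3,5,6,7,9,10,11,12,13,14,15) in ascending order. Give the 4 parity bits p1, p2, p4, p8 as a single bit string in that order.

Place data bits at non-power-of-two positions: b3=0, b5=0, b6=1, b7=1, b9=1, b10=1, b11=0, b12=0, b13=0, b14=0, b15=0.
p1 = XOR of data positions {3,5,7,9,11,13,15} = 0⊕0⊕1⊕1⊕0⊕0⊕0 = 0
p2 = XOR of data positions {3,6,7,10,11,14,15} = 0⊕1⊕1⊕1⊕0⊕0⊕0 = 1
p4 = XOR of data positions {5,6,7,12,13,14,15} = 0⊕1⊕1⊕0⊕0⊕0⊕0 = 0
p8 = XOR of data positions {9,10,11,12,13,14,15} = 1⊕1⊕0⊕0⊕0⊕0⊕0 = 0
Parity bits p1,p2,p4,p8 = 0100

0100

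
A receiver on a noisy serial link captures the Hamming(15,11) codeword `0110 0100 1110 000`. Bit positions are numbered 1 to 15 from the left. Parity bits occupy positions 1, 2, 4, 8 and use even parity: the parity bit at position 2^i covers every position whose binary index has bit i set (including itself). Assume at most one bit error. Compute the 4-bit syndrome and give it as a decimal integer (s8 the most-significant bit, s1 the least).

s1: b1⊕b3⊕b5⊕b7⊕b9⊕b11⊕b13⊕b15 = 0⊕1⊕0⊕0⊕1⊕1⊕0⊕0 = 1
s2: b2⊕b3⊕b6⊕b7⊕b10⊕b11⊕b14⊕b15 = 1⊕1⊕1⊕0⊕1⊕1⊕0⊕0 = 1
s4: b4⊕b5⊕b6⊕b7⊕b12⊕b13⊕b14⊕b15 = 0⊕0⊕1⊕0⊕0⊕0⊕0⊕0 = 1
s8: b8⊕b9⊕b10⊕b11⊕b12⊕b13⊕b14⊕b15 = 0⊕1⊕1⊕1⊕0⊕0⊕0⊕0 = 1
Syndrome (s8...s1) = 1111 → position 15.

15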